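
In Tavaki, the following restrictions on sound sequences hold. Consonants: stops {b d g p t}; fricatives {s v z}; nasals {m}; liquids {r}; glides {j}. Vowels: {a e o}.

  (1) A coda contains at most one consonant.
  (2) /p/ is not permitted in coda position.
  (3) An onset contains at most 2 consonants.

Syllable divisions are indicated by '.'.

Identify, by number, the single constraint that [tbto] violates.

[tbto]: syllable 1 onset /tbt/ has 3 consonants (> 2).
This is a violation of constraint 3: "An onset contains at most 2 consonants."
The remaining constraints (1, 2) are satisfied.

3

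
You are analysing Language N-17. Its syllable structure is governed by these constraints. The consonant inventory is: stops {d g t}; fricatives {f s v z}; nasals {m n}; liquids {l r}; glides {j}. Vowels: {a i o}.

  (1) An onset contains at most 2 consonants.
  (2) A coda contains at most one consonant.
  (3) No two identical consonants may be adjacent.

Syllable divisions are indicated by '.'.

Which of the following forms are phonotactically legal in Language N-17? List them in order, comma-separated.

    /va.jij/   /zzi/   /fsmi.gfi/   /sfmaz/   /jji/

/va.jij/ — σ1 onset /v/, coda /∅/ ok; σ2 onset /j/, coda /j/ ok → phonotactically legal
/zzi/ — violates constraint 3: adjacent identical consonants /zz/ → phonotactically illegal
/fsmi.gfi/ — violates constraint 1: syllable 1 onset /fsm/ has 3 consonants (> 2) → phonotactically illegal
/sfmaz/ — violates constraint 1: syllable 1 onset /sfm/ has 3 consonants (> 2) → phonotactically illegal
/jji/ — violates constraint 3: adjacent identical consonants /jj/ → phonotactically illegal

/va.jij/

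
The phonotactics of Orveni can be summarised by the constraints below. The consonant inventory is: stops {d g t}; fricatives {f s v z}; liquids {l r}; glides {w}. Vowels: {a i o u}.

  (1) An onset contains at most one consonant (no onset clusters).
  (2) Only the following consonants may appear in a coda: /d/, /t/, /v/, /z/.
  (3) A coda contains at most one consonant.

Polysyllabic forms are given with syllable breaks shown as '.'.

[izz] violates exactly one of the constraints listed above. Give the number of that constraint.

3

[izz]: syllable 1 coda /zz/ has 2 consonants (> 1).
This is a violation of constraint 3: "A coda contains at most one consonant."
The remaining constraints (1, 2) are satisfied.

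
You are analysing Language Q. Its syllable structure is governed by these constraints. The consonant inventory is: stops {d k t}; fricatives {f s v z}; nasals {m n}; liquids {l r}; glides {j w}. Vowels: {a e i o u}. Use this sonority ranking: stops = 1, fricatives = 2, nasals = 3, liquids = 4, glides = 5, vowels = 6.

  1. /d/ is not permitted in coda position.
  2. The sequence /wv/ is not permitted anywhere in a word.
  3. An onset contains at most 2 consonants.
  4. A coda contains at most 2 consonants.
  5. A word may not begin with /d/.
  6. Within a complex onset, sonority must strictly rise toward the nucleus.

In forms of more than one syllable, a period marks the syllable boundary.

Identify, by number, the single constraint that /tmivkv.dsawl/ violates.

/tmivkv.dsawl/: syllable 1 coda /vkv/ has 3 consonants (> 2).
This is a violation of constraint 4: "A coda contains at most 2 consonants."
The remaining constraints (1, 2, 3, 5, 6) are satisfied.

4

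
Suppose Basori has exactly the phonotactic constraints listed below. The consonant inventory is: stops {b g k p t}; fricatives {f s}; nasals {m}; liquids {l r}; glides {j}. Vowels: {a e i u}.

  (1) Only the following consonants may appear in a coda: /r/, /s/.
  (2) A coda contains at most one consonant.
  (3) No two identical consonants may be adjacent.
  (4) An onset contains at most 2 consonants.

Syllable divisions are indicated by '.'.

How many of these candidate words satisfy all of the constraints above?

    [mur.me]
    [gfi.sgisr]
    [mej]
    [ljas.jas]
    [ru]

3

[mur.me] — σ1 onset /m/, coda /r/ ok; σ2 onset /m/, coda /∅/ ok → licit
[gfi.sgisr] — violates constraint 2: syllable 2 coda /sr/ has 2 consonants (> 1) → illicit
[mej] — violates constraint 1: syllable 1 coda contains /j/, which is not a licensed coda consonant → illicit
[ljas.jas] — σ1 onset /lj/ (2C), coda /s/ ok; σ2 onset /j/, coda /s/ ok → licit
[ru] — σ1 onset /r/, coda /∅/ ok → licit
Licit: [mur.me], [ljas.jas], [ru] → 3.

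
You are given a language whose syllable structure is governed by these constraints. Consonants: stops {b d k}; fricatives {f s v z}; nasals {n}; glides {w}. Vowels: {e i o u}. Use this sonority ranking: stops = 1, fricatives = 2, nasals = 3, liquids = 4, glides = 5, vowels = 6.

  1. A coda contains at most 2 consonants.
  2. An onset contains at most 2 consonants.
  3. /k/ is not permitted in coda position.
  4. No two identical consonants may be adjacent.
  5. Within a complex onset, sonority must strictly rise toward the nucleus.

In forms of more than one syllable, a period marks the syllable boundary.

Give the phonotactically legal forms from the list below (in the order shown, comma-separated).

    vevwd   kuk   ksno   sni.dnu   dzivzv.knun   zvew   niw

sni.dnu, niw

vevwd — violates constraint 1: syllable 1 coda /vwd/ has 3 consonants (> 2) → phonotactically illegal
kuk — violates constraint 3: syllable 1 coda contains /k/ → phonotactically illegal
ksno — violates constraint 2: syllable 1 onset /ksn/ has 3 consonants (> 2) → phonotactically illegal
sni.dnu — σ1 onset /sn/ (2→3 rises), coda /∅/ ok; σ2 onset /dn/ (1→3 rises), coda /∅/ ok → phonotactically legal
dzivzv.knun — violates constraint 1: syllable 1 coda /vzv/ has 3 consonants (> 2) → phonotactically illegal
zvew — violates constraint 5: syllable 1 onset /zv/: /z/ (fricative, 2) → /v/ (fricative, 2) does not rise → phonotactically illegal
niw — σ1 onset /n/, coda /w/ ok → phonotactically legal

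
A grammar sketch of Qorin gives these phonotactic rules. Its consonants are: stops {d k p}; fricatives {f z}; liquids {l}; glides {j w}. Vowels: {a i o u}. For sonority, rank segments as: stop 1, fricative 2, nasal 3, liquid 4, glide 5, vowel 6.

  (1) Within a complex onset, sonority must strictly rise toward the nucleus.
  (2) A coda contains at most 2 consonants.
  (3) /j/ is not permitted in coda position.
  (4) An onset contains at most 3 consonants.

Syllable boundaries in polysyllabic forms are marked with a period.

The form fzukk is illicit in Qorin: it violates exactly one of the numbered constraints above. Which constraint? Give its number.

1

fzukk: syllable 1 onset /fz/: /f/ (fricative, 2) → /z/ (fricative, 2) does not rise.
This is a violation of constraint 1: "Within a complex onset, sonority must strictly rise toward the nucleus."
The remaining constraints (2, 3, 4) are satisfied.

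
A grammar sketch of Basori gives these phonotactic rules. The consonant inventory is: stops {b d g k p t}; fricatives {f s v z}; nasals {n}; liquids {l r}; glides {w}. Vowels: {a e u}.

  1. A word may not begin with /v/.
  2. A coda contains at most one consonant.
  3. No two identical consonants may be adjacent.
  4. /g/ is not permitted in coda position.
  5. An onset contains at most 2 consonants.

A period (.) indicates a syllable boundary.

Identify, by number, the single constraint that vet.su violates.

1

vet.su: word begins with /v/.
This is a violation of constraint 1: "A word may not begin with /v/."
The remaining constraints (2, 3, 4, 5) are satisfied.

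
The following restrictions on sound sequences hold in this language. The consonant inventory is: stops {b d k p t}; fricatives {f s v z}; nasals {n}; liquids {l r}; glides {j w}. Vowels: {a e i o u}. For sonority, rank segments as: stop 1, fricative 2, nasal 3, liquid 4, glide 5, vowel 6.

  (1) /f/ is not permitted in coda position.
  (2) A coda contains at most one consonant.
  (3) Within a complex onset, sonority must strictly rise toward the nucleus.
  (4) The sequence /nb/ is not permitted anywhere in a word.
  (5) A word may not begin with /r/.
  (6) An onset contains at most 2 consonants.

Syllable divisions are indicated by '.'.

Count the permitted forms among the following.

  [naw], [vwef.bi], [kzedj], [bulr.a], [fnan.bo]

1

[naw] — σ1 onset /n/, coda /w/ ok → permitted
[vwef.bi] — violates constraint 1: syllable 1 coda contains /f/ → not permitted
[kzedj] — violates constraint 2: syllable 1 coda /dj/ has 2 consonants (> 1) → not permitted
[bulr.a] — violates constraint 2: syllable 1 coda /lr/ has 2 consonants (> 1) → not permitted
[fnan.bo] — violates constraint 4: contains banned sequence /nb/ → not permitted
Permitted: [naw] → 1.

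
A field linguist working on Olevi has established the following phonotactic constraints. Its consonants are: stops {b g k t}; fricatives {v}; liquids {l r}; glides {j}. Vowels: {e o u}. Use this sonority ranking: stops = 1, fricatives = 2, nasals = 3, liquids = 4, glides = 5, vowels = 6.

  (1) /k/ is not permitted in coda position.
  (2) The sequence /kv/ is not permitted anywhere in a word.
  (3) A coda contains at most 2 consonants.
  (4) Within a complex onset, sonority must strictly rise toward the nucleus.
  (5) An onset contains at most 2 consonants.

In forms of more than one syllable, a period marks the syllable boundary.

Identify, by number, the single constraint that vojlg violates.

vojlg: syllable 1 coda /jlg/ has 3 consonants (> 2).
This is a violation of constraint 3: "A coda contains at most 2 consonants."
The remaining constraints (1, 2, 4, 5) are satisfied.

3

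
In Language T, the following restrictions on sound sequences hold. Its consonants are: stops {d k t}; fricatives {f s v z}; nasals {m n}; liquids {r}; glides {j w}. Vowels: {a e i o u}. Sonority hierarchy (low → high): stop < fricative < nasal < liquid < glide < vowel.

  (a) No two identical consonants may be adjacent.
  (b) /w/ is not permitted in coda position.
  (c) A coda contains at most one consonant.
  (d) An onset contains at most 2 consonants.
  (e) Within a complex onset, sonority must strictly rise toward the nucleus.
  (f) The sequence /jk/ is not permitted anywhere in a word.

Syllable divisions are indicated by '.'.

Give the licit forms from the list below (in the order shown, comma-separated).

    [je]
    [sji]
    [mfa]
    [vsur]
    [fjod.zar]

[je], [sji], [fjod.zar]

[je] — σ1 onset /j/, coda /∅/ ok → licit
[sji] — σ1 onset /sj/ (2→5 rises), coda /∅/ ok → licit
[mfa] — violates constraint (e): syllable 1 onset /mf/: /m/ (nasal, 3) → /f/ (fricative, 2) does not rise → illicit
[vsur] — violates constraint (e): syllable 1 onset /vs/: /v/ (fricative, 2) → /s/ (fricative, 2) does not rise → illicit
[fjod.zar] — σ1 onset /fj/ (2→5 rises), coda /d/ ok; σ2 onset /z/, coda /r/ ok → licit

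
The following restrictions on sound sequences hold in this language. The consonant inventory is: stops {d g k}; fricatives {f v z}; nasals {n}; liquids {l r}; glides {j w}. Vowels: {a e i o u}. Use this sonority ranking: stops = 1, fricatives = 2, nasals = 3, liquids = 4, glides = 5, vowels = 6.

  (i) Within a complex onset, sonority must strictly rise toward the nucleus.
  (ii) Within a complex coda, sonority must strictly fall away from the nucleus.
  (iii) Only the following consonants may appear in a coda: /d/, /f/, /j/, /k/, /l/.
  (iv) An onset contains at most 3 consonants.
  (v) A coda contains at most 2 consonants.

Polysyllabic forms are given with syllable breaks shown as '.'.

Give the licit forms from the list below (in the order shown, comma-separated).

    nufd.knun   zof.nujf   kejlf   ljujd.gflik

nufd.knun — violates constraint (iii): syllable 2 coda contains /n/, which is not a licensed coda consonant → illicit
zof.nujf — σ1 onset /z/, coda /f/ ok; σ2 onset /n/, coda /jf/ (5→2 falls) ok → licit
kejlf — violates constraint (v): syllable 1 coda /jlf/ has 3 consonants (> 2) → illicit
ljujd.gflik — σ1 onset /lj/ (4→5 rises), coda /jd/ (5→1 falls) ok; σ2 onset /gfl/ (1→2→4 rises), coda /k/ ok → licit

zof.nujf, ljujd.gflik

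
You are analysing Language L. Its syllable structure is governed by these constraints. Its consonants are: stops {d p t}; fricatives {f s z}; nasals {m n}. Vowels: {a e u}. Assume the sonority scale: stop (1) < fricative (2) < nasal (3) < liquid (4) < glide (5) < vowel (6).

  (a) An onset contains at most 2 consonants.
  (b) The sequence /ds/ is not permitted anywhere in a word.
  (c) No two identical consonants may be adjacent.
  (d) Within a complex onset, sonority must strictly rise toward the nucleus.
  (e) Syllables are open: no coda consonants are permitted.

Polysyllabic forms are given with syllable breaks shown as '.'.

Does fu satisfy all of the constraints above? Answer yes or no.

yes

fu — σ1 onset /f/, coda /∅/ ok → licit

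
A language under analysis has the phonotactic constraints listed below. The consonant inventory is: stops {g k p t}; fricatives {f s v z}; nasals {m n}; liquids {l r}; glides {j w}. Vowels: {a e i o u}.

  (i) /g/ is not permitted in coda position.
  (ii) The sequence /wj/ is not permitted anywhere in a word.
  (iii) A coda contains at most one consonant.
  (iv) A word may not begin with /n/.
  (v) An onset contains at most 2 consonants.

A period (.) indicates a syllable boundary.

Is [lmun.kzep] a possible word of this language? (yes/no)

yes

[lmun.kzep] — σ1 onset /lm/ (2C), coda /n/ ok; σ2 onset /kz/ (2C), coda /p/ ok → licit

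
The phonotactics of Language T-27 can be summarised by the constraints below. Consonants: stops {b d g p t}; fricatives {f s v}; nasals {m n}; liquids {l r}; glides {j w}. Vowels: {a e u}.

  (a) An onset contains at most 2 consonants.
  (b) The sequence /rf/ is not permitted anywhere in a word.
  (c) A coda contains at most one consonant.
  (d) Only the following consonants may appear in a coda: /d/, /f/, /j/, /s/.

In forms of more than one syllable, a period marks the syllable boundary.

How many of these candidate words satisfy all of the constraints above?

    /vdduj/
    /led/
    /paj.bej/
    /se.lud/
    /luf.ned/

/vdduj/ — violates constraint (a): syllable 1 onset /vdd/ has 3 consonants (> 2) → not permitted
/led/ — σ1 onset /l/, coda /d/ ok → permitted
/paj.bej/ — σ1 onset /p/, coda /j/ ok; σ2 onset /b/, coda /j/ ok → permitted
/se.lud/ — σ1 onset /s/, coda /∅/ ok; σ2 onset /l/, coda /d/ ok → permitted
/luf.ned/ — σ1 onset /l/, coda /f/ ok; σ2 onset /n/, coda /d/ ok → permitted
Permitted: /led/, /paj.bej/, /se.lud/, /luf.ned/ → 4.

4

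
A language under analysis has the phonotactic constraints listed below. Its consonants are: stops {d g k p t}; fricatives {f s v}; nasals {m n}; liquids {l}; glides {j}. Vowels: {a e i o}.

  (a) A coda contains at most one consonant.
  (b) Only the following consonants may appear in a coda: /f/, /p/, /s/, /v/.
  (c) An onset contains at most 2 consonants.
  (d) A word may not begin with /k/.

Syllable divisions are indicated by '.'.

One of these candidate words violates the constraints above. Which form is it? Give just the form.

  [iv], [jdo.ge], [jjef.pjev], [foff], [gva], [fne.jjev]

[foff]

[iv] — σ1 onset /∅/, coda /v/ ok → phonotactically legal
[jdo.ge] — σ1 onset /jd/ (2C), coda /∅/ ok; σ2 onset /g/, coda /∅/ ok → phonotactically legal
[jjef.pjev] — σ1 onset /jj/ (2C), coda /f/ ok; σ2 onset /pj/ (2C), coda /v/ ok → phonotactically legal
[foff] — violates constraint (a): syllable 1 coda /ff/ has 2 consonants (> 1) → phonotactically illegal
[gva] — σ1 onset /gv/ (2C), coda /∅/ ok → phonotactically legal
[fne.jjev] — σ1 onset /fn/ (2C), coda /∅/ ok; σ2 onset /jj/ (2C), coda /v/ ok → phonotactically legal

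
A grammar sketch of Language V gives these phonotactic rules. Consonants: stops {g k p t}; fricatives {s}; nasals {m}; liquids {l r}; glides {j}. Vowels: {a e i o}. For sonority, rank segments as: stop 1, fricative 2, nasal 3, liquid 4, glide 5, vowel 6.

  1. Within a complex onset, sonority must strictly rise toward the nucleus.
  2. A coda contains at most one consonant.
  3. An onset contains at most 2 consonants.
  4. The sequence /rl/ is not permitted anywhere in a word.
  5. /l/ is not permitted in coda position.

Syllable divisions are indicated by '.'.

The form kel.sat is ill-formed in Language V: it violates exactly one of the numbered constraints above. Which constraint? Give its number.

5

kel.sat: syllable 1 coda contains /l/.
This is a violation of constraint 5: "/l/ is not permitted in coda position."
The remaining constraints (1, 2, 3, 4) are satisfied.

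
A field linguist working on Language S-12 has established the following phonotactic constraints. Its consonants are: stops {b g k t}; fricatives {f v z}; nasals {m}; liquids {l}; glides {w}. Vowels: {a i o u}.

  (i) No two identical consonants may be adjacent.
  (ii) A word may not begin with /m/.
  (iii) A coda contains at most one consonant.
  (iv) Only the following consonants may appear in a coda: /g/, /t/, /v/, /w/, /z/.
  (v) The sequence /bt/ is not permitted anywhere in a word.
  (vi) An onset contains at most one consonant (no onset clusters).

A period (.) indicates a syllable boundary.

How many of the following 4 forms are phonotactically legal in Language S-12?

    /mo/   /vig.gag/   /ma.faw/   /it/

1

/mo/ — violates constraint (ii): word begins with /m/ → phonotactically illegal
/vig.gag/ — violates constraint (i): adjacent identical consonants /gg/ → phonotactically illegal
/ma.faw/ — violates constraint (ii): word begins with /m/ → phonotactically illegal
/it/ — σ1 onset /∅/, coda /t/ ok → phonotactically legal
Phonotactically legal: /it/ → 1.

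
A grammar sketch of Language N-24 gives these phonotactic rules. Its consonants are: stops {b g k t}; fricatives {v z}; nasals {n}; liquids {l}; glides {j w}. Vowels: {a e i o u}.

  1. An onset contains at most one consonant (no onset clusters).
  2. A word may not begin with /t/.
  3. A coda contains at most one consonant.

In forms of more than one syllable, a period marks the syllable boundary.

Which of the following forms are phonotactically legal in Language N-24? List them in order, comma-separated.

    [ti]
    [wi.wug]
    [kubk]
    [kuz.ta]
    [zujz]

[ti] — violates constraint 2: word begins with /t/ → phonotactically illegal
[wi.wug] — σ1 onset /w/, coda /∅/ ok; σ2 onset /w/, coda /g/ ok → phonotactically legal
[kubk] — violates constraint 3: syllable 1 coda /bk/ has 2 consonants (> 1) → phonotactically illegal
[kuz.ta] — σ1 onset /k/, coda /z/ ok; σ2 onset /t/, coda /∅/ ok → phonotactically legal
[zujz] — violates constraint 3: syllable 1 coda /jz/ has 2 consonants (> 1) → phonotactically illegal

[wi.wug], [kuz.ta]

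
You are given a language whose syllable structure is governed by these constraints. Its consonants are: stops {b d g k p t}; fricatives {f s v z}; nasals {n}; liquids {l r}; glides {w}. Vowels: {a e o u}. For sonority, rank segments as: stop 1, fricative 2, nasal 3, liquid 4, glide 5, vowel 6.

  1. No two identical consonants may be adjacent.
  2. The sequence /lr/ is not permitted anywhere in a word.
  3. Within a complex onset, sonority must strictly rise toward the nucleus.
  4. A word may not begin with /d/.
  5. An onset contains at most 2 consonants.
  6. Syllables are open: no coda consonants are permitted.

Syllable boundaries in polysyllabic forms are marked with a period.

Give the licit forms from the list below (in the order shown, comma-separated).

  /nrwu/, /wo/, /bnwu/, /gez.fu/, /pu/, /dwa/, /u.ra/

/wo/, /pu/, /u.ra/

/nrwu/ — violates constraint 5: syllable 1 onset /nrw/ has 3 consonants (> 2) → illicit
/wo/ — σ1 onset /w/, coda /∅/ ok → licit
/bnwu/ — violates constraint 5: syllable 1 onset /bnw/ has 3 consonants (> 2) → illicit
/gez.fu/ — violates constraint 6: syllable 1 coda /z/ has 1 consonant (> 0) → illicit
/pu/ — σ1 onset /p/, coda /∅/ ok → licit
/dwa/ — violates constraint 4: word begins with /d/ → illicit
/u.ra/ — σ1 onset /∅/, coda /∅/ ok; σ2 onset /r/, coda /∅/ ok → licit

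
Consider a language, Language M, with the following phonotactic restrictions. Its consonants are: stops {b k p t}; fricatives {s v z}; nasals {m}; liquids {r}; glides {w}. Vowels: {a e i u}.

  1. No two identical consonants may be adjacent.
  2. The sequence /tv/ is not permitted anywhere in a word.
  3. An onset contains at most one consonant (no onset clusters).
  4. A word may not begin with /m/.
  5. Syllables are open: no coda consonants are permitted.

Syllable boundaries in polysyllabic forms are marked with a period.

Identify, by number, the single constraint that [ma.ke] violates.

4

[ma.ke]: word begins with /m/.
This is a violation of constraint 4: "A word may not begin with /m/."
The remaining constraints (1, 2, 3, 5) are satisfied.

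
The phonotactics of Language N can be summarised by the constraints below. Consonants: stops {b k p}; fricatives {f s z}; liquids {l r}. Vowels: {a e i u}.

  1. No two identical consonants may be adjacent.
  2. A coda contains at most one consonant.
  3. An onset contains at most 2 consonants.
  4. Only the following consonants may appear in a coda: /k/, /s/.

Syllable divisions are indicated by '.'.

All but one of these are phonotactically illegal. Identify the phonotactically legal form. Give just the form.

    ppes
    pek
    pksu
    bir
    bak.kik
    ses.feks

pek

ppes — violates constraint 1: adjacent identical consonants /pp/ → phonotactically illegal
pek — σ1 onset /p/, coda /k/ ok → phonotactically legal
pksu — violates constraint 3: syllable 1 onset /pks/ has 3 consonants (> 2) → phonotactically illegal
bir — violates constraint 4: syllable 1 coda contains /r/, which is not a licensed coda consonant → phonotactically illegal
bak.kik — violates constraint 1: adjacent identical consonants /kk/ → phonotactically illegal
ses.feks — violates constraint 2: syllable 2 coda /ks/ has 2 consonants (> 1) → phonotactically illegal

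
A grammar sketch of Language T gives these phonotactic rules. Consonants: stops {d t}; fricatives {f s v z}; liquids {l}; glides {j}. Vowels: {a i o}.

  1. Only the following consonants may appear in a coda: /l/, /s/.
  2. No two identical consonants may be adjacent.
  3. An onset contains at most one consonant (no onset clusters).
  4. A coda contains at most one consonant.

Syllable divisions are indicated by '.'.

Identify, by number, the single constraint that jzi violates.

jzi: syllable 1 onset /jz/ has 2 consonants (> 1).
This is a violation of constraint 3: "An onset contains at most one consonant (no onset clusters)."
The remaining constraints (1, 2, 4) are satisfied.

3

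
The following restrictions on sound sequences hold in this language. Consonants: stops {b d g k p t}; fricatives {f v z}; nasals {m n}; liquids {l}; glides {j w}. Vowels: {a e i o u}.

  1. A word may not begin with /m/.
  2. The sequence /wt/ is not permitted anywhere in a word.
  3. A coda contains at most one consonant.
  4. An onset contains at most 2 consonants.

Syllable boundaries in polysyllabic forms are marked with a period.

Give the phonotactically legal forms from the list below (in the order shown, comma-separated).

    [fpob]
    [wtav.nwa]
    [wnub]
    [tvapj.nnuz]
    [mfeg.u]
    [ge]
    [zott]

[fpob] — σ1 onset /fp/ (2C), coda /b/ ok → phonotactically legal
[wtav.nwa] — violates constraint 2: contains banned sequence /wt/ → phonotactically illegal
[wnub] — σ1 onset /wn/ (2C), coda /b/ ok → phonotactically legal
[tvapj.nnuz] — violates constraint 3: syllable 1 coda /pj/ has 2 consonants (> 1) → phonotactically illegal
[mfeg.u] — violates constraint 1: word begins with /m/ → phonotactically illegal
[ge] — σ1 onset /g/, coda /∅/ ok → phonotactically legal
[zott] — violates constraint 3: syllable 1 coda /tt/ has 2 consonants (> 1) → phonotactically illegal

[fpob], [wnub], [ge]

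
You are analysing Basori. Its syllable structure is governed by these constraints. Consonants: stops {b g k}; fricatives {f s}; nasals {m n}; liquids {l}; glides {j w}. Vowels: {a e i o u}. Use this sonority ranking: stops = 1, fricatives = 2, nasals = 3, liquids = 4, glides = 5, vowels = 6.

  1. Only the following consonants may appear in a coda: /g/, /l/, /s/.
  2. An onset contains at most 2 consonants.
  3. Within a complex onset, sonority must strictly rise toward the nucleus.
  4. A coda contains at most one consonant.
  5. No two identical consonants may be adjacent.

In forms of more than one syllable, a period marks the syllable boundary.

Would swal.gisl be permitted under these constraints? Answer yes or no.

swal.gisl — violates constraint 4: syllable 2 coda /sl/ has 2 consonants (> 1) → not permitted

no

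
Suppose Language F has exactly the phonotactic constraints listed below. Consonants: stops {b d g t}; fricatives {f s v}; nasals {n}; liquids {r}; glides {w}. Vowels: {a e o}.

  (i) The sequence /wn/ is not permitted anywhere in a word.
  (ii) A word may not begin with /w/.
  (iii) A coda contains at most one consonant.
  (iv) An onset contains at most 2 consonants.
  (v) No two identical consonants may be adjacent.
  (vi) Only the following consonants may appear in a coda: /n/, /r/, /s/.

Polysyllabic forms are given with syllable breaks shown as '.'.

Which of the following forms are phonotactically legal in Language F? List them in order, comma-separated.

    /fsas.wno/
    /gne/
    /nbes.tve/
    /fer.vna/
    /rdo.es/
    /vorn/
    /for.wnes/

/gne/, /nbes.tve/, /fer.vna/, /rdo.es/

/fsas.wno/ — violates constraint (i): contains banned sequence /wn/ → phonotactically illegal
/gne/ — σ1 onset /gn/ (2C), coda /∅/ ok → phonotactically legal
/nbes.tve/ — σ1 onset /nb/ (2C), coda /s/ ok; σ2 onset /tv/ (2C), coda /∅/ ok → phonotactically legal
/fer.vna/ — σ1 onset /f/, coda /r/ ok; σ2 onset /vn/ (2C), coda /∅/ ok → phonotactically legal
/rdo.es/ — σ1 onset /rd/ (2C), coda /∅/ ok; σ2 onset /∅/, coda /s/ ok → phonotactically legal
/vorn/ — violates constraint (iii): syllable 1 coda /rn/ has 2 consonants (> 1) → phonotactically illegal
/for.wnes/ — violates constraint (i): contains banned sequence /wn/ → phonotactically illegal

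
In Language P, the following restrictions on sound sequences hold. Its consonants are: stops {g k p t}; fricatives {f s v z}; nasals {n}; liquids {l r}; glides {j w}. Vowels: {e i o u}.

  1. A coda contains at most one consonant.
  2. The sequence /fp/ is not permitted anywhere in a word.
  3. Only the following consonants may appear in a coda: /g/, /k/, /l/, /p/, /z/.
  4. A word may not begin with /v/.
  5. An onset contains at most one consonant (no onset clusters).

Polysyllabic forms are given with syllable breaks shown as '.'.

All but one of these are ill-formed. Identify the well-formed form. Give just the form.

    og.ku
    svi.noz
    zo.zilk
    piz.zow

og.ku

og.ku — σ1 onset /∅/, coda /g/ ok; σ2 onset /k/, coda /∅/ ok → well-formed
svi.noz — violates constraint 5: syllable 1 onset /sv/ has 2 consonants (> 1) → ill-formed
zo.zilk — violates constraint 1: syllable 2 coda /lk/ has 2 consonants (> 1) → ill-formed
piz.zow — violates constraint 3: syllable 2 coda contains /w/, which is not a licensed coda consonant → ill-formed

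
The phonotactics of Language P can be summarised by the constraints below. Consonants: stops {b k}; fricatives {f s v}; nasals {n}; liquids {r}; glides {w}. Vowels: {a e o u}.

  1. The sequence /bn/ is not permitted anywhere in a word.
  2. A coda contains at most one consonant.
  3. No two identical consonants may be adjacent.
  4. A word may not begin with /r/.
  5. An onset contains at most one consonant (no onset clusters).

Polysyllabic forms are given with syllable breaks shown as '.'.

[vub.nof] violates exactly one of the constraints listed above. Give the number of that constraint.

1

[vub.nof]: contains banned sequence /bn/.
This is a violation of constraint 1: "The sequence /bn/ is not permitted anywhere in a word."
The remaining constraints (2, 3, 4, 5) are satisfied.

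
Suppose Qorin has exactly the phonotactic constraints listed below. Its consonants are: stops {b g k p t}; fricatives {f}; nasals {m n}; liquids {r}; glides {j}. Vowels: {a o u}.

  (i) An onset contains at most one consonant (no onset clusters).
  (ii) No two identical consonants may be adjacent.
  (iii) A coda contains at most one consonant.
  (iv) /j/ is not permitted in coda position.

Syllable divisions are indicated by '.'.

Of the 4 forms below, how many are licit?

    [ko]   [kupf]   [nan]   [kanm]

2

[ko] — σ1 onset /k/, coda /∅/ ok → licit
[kupf] — violates constraint (iii): syllable 1 coda /pf/ has 2 consonants (> 1) → illicit
[nan] — σ1 onset /n/, coda /n/ ok → licit
[kanm] — violates constraint (iii): syllable 1 coda /nm/ has 2 consonants (> 1) → illicit
Licit: [ko], [nan] → 2.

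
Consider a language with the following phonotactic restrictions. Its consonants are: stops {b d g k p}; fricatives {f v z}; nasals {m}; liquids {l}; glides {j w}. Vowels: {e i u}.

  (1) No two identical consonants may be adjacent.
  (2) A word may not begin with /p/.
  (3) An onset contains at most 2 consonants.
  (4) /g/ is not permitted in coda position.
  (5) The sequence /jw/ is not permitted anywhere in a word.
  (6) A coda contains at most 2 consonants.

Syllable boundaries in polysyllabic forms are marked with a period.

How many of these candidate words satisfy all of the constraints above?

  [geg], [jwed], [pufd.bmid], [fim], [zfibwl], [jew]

[geg] — violates constraint 4: syllable 1 coda contains /g/ → ill-formed
[jwed] — violates constraint 5: contains banned sequence /jw/ → ill-formed
[pufd.bmid] — violates constraint 2: word begins with /p/ → ill-formed
[fim] — σ1 onset /f/, coda /m/ ok → well-formed
[zfibwl] — violates constraint 6: syllable 1 coda /bwl/ has 3 consonants (> 2) → ill-formed
[jew] — σ1 onset /j/, coda /w/ ok → well-formed
Well-formed: [fim], [jew] → 2.

2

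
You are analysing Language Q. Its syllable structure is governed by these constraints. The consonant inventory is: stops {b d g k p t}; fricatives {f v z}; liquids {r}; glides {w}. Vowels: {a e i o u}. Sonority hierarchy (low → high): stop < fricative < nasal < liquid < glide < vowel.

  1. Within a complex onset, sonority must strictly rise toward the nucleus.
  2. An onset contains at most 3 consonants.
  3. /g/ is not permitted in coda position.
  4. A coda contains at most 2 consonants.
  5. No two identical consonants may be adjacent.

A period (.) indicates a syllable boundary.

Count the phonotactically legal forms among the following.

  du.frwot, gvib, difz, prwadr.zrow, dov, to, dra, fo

8

du.frwot — σ1 onset /d/, coda /∅/ ok; σ2 onset /frw/ (2→4→5 rises), coda /t/ ok → phonotactically legal
gvib — σ1 onset /gv/ (1→2 rises), coda /b/ ok → phonotactically legal
difz — σ1 onset /d/, coda /fz/ (2C) ok → phonotactically legal
prwadr.zrow — σ1 onset /prw/ (1→4→5 rises), coda /dr/ (2C) ok; σ2 onset /zr/ (2→4 rises), coda /w/ ok → phonotactically legal
dov — σ1 onset /d/, coda /v/ ok → phonotactically legal
to — σ1 onset /t/, coda /∅/ ok → phonotactically legal
dra — σ1 onset /dr/ (1→4 rises), coda /∅/ ok → phonotactically legal
fo — σ1 onset /f/, coda /∅/ ok → phonotactically legal
Phonotactically legal: du.frwot, gvib, difz, prwadr.zrow, dov, to, dra, fo → 8.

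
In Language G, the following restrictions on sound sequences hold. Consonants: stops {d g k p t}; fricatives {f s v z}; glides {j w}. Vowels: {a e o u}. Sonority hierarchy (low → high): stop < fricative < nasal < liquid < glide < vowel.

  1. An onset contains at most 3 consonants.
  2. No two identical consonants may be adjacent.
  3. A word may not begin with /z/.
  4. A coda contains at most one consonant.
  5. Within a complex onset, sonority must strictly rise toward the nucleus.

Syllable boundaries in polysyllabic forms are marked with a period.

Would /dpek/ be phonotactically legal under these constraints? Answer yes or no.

/dpek/ — violates constraint 5: syllable 1 onset /dp/: /d/ (stop, 1) → /p/ (stop, 1) does not rise → phonotactically illegal

no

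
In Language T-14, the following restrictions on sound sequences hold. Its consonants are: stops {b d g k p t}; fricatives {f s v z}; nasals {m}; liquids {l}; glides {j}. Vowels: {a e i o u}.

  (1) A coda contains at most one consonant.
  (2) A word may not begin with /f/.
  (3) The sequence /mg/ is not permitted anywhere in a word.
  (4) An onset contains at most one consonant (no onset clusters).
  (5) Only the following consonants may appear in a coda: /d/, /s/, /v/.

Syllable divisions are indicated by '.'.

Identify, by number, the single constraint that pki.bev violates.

4

pki.bev: syllable 1 onset /pk/ has 2 consonants (> 1).
This is a violation of constraint 4: "An onset contains at most one consonant (no onset clusters)."
The remaining constraints (1, 2, 3, 5) are satisfied.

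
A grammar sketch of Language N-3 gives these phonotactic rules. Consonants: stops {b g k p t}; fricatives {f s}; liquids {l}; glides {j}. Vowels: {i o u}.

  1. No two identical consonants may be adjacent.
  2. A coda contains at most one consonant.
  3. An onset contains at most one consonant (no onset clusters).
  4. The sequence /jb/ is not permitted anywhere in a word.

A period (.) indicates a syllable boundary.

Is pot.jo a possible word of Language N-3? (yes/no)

yes

pot.jo — σ1 onset /p/, coda /t/ ok; σ2 onset /j/, coda /∅/ ok → well-formed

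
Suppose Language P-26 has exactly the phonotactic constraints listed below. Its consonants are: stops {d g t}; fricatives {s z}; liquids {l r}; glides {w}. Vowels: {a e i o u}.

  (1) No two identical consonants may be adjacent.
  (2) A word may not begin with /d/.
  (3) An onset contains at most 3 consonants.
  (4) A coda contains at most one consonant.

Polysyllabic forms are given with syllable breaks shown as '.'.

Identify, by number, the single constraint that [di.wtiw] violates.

2

[di.wtiw]: word begins with /d/.
This is a violation of constraint 2: "A word may not begin with /d/."
The remaining constraints (1, 3, 4) are satisfied.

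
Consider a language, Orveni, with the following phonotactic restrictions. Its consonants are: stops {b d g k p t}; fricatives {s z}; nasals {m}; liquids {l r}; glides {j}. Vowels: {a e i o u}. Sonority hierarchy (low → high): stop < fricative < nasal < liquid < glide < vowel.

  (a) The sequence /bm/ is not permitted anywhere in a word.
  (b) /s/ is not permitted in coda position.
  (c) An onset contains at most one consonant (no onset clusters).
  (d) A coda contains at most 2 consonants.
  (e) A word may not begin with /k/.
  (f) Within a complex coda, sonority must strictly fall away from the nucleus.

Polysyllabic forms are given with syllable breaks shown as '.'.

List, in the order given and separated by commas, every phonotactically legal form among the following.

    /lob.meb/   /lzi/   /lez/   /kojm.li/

/lob.meb/ — violates constraint (a): contains banned sequence /bm/ → phonotactically illegal
/lzi/ — violates constraint (c): syllable 1 onset /lz/ has 2 consonants (> 1) → phonotactically illegal
/lez/ — σ1 onset /l/, coda /z/ ok → phonotactically legal
/kojm.li/ — violates constraint (e): word begins with /k/ → phonotactically illegal

/lez/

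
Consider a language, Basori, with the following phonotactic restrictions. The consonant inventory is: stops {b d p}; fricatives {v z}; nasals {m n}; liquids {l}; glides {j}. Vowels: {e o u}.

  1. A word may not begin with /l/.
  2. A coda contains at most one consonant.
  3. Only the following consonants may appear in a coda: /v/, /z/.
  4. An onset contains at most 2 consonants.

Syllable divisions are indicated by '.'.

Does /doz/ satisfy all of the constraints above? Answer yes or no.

/doz/ — σ1 onset /d/, coda /z/ ok → phonotactically legal

yes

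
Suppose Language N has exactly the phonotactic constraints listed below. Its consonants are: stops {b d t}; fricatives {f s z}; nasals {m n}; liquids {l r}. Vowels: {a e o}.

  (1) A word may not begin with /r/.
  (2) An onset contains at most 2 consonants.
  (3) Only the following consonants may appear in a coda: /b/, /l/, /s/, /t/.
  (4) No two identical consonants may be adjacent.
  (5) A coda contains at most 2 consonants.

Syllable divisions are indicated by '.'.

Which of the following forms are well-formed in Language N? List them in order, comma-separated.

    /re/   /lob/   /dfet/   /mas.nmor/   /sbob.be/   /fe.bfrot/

/lob/, /dfet/

/re/ — violates constraint 1: word begins with /r/ → ill-formed
/lob/ — σ1 onset /l/, coda /b/ ok → well-formed
/dfet/ — σ1 onset /df/ (2C), coda /t/ ok → well-formed
/mas.nmor/ — violates constraint 3: syllable 2 coda contains /r/, which is not a licensed coda consonant → ill-formed
/sbob.be/ — violates constraint 4: adjacent identical consonants /bb/ → ill-formed
/fe.bfrot/ — violates constraint 2: syllable 2 onset /bfr/ has 3 consonants (> 2) → ill-formed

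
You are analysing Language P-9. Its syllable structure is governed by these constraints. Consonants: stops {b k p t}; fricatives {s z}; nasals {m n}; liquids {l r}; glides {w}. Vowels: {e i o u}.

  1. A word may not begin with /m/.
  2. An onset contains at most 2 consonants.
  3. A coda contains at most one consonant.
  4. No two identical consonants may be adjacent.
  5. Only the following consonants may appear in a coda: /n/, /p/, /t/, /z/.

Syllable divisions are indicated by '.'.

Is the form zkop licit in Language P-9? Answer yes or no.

zkop — σ1 onset /zk/ (2C), coda /p/ ok → licit

yes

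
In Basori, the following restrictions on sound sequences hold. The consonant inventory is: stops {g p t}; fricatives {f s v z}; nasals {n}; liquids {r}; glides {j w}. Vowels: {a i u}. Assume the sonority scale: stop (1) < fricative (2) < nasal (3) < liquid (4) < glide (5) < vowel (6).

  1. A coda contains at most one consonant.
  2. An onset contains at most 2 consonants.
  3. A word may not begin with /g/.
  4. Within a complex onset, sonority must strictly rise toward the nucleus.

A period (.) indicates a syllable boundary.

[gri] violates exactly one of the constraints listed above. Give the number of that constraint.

[gri]: word begins with /g/.
This is a violation of constraint 3: "A word may not begin with /g/."
The remaining constraints (1, 2, 4) are satisfied.

3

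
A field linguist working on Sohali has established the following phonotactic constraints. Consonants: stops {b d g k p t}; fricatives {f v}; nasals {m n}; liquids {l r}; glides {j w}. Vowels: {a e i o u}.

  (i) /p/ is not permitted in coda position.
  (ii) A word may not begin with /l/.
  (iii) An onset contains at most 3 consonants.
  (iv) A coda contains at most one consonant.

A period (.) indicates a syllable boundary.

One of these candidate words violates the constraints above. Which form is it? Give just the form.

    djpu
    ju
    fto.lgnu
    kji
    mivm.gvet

mivm.gvet

djpu — σ1 onset /djp/ (3C), coda /∅/ ok → licit
ju — σ1 onset /j/, coda /∅/ ok → licit
fto.lgnu — σ1 onset /ft/ (2C), coda /∅/ ok; σ2 onset /lgn/ (3C), coda /∅/ ok → licit
kji — σ1 onset /kj/ (2C), coda /∅/ ok → licit
mivm.gvet — violates constraint (iv): syllable 1 coda /vm/ has 2 consonants (> 1) → illicit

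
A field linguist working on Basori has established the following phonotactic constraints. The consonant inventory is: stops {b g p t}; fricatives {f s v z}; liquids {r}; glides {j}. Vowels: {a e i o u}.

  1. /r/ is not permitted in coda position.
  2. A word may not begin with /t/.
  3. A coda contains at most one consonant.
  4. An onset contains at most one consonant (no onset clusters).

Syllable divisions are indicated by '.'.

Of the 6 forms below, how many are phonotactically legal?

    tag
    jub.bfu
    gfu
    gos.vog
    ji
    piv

3

tag — violates constraint 2: word begins with /t/ → phonotactically illegal
jub.bfu — violates constraint 4: syllable 2 onset /bf/ has 2 consonants (> 1) → phonotactically illegal
gfu — violates constraint 4: syllable 1 onset /gf/ has 2 consonants (> 1) → phonotactically illegal
gos.vog — σ1 onset /g/, coda /s/ ok; σ2 onset /v/, coda /g/ ok → phonotactically legal
ji — σ1 onset /j/, coda /∅/ ok → phonotactically legal
piv — σ1 onset /p/, coda /v/ ok → phonotactically legal
Phonotactically legal: gos.vog, ji, piv → 3.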